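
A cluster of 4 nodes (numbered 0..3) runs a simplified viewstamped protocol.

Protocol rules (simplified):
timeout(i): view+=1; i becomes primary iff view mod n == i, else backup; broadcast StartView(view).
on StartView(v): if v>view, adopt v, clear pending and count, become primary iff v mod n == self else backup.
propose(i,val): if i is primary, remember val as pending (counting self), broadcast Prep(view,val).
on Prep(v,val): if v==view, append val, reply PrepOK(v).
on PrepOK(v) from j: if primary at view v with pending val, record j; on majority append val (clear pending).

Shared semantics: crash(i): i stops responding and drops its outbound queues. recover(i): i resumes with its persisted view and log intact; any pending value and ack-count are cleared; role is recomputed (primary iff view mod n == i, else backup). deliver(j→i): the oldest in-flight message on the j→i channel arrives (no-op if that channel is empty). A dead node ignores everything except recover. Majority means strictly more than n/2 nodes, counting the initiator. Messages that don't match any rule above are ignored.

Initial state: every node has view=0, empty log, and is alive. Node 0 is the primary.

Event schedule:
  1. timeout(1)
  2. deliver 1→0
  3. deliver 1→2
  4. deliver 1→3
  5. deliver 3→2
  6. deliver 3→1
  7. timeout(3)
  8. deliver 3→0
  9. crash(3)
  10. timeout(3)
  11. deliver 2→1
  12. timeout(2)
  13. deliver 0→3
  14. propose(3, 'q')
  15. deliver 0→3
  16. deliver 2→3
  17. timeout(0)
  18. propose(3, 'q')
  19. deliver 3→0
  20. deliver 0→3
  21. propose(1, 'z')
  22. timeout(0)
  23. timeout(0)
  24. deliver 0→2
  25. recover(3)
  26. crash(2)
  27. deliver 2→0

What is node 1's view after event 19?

1

step 1 timeout(1): 1={prim,v=1,log=-}
step 2 deliver 1→0: 0={back,v=1,log=-}
step 3 deliver 1→2: 2={back,v=1,log=-}
step 4 deliver 1→3: 3={back,v=1,log=-}
step 5 deliver 3→2: —
step 6 deliver 3→1: —
step 7 timeout(3): 3={back,v=2,log=-}
step 8 deliver 3→0: 0={back,v=2,log=-}
step 9 crash(3): 3={✗back,v=2,log=-}
step 10 timeout(3): —
step 11 deliver 2→1: —
step 12 timeout(2): 2={prim,v=2,log=-}
step 13 deliver 0→3: —
step 14 propose(3,'q'): —
step 15 deliver 0→3: —
step 16 deliver 2→3: —
step 17 timeout(0): 0={back,v=3,log=-}
step 18 propose(3,'q'): —
step 19 deliver 3→0: —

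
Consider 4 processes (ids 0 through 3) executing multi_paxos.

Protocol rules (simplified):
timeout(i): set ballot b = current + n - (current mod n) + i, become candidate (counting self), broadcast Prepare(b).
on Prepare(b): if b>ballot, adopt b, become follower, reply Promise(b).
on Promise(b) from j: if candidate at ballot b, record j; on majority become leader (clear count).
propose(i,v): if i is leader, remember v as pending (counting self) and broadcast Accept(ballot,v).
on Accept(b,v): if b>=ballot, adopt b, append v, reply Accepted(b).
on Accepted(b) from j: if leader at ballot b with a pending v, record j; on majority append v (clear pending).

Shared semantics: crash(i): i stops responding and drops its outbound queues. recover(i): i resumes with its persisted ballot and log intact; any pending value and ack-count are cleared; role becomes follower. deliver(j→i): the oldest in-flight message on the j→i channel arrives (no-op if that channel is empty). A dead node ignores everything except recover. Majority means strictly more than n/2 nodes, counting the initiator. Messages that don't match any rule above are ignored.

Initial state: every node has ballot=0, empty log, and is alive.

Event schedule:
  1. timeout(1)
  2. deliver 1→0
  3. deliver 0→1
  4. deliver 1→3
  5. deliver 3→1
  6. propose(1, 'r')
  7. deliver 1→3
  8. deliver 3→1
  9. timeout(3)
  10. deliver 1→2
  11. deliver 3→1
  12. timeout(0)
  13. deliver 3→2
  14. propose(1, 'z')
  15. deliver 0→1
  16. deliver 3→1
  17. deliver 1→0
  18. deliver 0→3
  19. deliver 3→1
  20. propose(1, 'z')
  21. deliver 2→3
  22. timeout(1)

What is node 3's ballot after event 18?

1. timeout(1):  <1:cand b5 ->
2. deliver 1→0:  <0:foll b5 ->
3. deliver 0→1:  nop
4. deliver 1→3:  <3:foll b5 ->
5. deliver 3→1:  <1:lead b5 ->
6. propose(1,'r'):  nop
7. deliver 1→3:  <3:foll b5 r>
8. deliver 3→1:  nop
9. timeout(3):  <3:cand b11 r>
10. deliver 1→2:  <2:foll b5 ->
11. deliver 3→1:  <1:foll b11 ->
12. timeout(0):  <0:cand b8 ->
13. deliver 3→2:  <2:foll b11 ->
14. propose(1,'z'):  nop
15. deliver 0→1:  nop
16. deliver 3→1:  nop
17. deliver 1→0:  nop
18. deliver 0→3:  nop

11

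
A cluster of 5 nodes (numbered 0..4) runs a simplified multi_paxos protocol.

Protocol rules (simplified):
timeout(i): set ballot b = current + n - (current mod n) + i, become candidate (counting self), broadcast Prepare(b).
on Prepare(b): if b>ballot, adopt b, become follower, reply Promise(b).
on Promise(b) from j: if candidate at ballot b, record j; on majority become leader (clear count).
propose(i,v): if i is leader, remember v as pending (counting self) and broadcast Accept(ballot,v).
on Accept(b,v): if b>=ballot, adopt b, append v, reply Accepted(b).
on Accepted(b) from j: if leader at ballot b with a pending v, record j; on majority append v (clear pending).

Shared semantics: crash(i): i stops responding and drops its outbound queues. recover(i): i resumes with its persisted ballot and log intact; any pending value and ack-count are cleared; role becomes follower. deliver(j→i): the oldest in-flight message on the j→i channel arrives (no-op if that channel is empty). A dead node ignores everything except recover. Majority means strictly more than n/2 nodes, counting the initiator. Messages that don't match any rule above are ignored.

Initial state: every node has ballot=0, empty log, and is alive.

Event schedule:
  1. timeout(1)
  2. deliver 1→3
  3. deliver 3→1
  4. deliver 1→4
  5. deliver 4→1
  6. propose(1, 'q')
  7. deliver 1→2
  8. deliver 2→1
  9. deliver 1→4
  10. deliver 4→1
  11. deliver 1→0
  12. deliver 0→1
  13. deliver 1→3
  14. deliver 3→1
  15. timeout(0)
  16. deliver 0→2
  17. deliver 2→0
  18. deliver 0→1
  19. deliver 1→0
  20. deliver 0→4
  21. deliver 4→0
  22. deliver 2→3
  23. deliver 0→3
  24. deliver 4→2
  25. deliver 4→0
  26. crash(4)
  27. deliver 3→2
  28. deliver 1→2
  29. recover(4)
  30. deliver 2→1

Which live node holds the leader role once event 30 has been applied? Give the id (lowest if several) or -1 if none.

0

e1 timeout(1): 1[cand,b=6,-]
e2 deliver 1→3: 3[foll,b=6,-]
e3 deliver 3→1: ·
e4 deliver 1→4: 4[foll,b=6,-]
e5 deliver 4→1: 1[lead,b=6,-]
e6 propose(1,'q'): ·
e7 deliver 1→2: 2[foll,b=6,-]
e8 deliver 2→1: ·
e9 deliver 1→4: 4[foll,b=6,q]
e10 deliver 4→1: ·
e11 deliver 1→0: 0[foll,b=6,-]
e12 deliver 0→1: ·
e13 deliver 1→3: 3[foll,b=6,q]
e14 deliver 3→1: 1[lead,b=6,q]
e15 timeout(0): 0[cand,b=10,-]
e16 deliver 0→2: 2[foll,b=10,-]
e17 deliver 2→0: ·
e18 deliver 0→1: 1[foll,b=10,q]
e19 deliver 1→0: ·
e20 deliver 0→4: 4[foll,b=10,q]
e21 deliver 4→0: 0[lead,b=10,-]
e22 deliver 2→3: ·
e23 deliver 0→3: 3[foll,b=10,q]
e24 deliver 4→2: ·
e25 deliver 4→0: ·
e26 crash(4): 4[✗foll,b=10,q]
e27 deliver 3→2: ·
e28 deliver 1→2: ·
e29 recover(4): 4[foll,b=10,q]
e30 deliver 2→1: ·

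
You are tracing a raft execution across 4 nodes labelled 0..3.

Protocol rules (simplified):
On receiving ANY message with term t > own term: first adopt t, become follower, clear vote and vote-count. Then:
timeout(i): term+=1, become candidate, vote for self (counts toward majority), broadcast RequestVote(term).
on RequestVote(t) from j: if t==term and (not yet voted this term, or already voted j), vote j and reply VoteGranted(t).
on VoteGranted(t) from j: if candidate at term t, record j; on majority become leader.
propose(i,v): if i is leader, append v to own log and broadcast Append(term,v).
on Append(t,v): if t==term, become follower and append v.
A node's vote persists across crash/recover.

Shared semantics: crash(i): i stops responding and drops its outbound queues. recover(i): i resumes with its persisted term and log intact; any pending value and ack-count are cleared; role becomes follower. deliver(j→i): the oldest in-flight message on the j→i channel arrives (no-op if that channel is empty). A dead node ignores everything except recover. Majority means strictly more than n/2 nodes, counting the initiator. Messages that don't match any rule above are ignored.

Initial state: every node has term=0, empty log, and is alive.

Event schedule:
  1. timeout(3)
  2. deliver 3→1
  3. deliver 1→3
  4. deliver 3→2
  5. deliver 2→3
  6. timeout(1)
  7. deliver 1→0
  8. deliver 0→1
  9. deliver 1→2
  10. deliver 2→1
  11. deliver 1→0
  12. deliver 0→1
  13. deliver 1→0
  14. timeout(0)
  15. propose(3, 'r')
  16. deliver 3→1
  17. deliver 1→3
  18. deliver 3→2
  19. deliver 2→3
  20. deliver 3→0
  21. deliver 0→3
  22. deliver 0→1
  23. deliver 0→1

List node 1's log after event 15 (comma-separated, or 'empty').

e1 timeout(3): 3[cand,t=1,-]
e2 deliver 3→1: 1[foll,t=1,-]
e3 deliver 1→3: ·
e4 deliver 3→2: 2[foll,t=1,-]
e5 deliver 2→3: 3[lead,t=1,-]
e6 timeout(1): 1[cand,t=2,-]
e7 deliver 1→0: 0[foll,t=2,-]
e8 deliver 0→1: ·
e9 deliver 1→2: 2[foll,t=2,-]
e10 deliver 2→1: 1[lead,t=2,-]
e11 deliver 1→0: ·
e12 deliver 0→1: ·
e13 deliver 1→0: ·
e14 timeout(0): 0[cand,t=3,-]
e15 propose(3,'r'): 3[lead,t=1,r]

empty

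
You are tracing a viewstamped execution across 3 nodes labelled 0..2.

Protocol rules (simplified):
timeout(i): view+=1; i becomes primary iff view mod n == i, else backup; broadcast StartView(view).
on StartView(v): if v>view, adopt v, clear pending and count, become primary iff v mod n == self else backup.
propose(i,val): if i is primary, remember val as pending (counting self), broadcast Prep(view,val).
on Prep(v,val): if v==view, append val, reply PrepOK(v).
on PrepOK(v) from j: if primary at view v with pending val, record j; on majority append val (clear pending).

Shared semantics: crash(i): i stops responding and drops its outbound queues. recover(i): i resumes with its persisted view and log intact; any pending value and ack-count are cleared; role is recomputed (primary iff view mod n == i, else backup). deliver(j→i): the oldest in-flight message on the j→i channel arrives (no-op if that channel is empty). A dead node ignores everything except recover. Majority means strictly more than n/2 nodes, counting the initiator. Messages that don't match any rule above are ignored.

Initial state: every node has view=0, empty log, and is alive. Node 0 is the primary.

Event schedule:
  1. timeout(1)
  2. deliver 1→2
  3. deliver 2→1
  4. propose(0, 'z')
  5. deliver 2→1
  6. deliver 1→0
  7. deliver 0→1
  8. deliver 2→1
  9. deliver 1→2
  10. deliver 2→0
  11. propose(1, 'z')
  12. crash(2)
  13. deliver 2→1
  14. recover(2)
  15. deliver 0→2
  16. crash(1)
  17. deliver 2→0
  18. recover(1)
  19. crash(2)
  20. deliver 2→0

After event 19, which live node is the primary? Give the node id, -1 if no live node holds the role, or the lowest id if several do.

e1 timeout(1): 1[prim,v=1,-]
e2 deliver 1→2: 2[back,v=1,-]
e3 deliver 2→1: ·
e4 propose(0,'z'): ·
e5 deliver 2→1: ·
e6 deliver 1→0: 0[back,v=1,-]
e7 deliver 0→1: ·
e8 deliver 2→1: ·
e9 deliver 1→2: ·
e10 deliver 2→0: ·
e11 propose(1,'z'): ·
e12 crash(2): 2[✗back,v=1,-]
e13 deliver 2→1: ·
e14 recover(2): 2[back,v=1,-]
e15 deliver 0→2: ·
e16 crash(1): 1[✗prim,v=1,-]
e17 deliver 2→0: ·
e18 recover(1): 1[prim,v=1,-]
e19 crash(2): 2[✗back,v=1,-]

1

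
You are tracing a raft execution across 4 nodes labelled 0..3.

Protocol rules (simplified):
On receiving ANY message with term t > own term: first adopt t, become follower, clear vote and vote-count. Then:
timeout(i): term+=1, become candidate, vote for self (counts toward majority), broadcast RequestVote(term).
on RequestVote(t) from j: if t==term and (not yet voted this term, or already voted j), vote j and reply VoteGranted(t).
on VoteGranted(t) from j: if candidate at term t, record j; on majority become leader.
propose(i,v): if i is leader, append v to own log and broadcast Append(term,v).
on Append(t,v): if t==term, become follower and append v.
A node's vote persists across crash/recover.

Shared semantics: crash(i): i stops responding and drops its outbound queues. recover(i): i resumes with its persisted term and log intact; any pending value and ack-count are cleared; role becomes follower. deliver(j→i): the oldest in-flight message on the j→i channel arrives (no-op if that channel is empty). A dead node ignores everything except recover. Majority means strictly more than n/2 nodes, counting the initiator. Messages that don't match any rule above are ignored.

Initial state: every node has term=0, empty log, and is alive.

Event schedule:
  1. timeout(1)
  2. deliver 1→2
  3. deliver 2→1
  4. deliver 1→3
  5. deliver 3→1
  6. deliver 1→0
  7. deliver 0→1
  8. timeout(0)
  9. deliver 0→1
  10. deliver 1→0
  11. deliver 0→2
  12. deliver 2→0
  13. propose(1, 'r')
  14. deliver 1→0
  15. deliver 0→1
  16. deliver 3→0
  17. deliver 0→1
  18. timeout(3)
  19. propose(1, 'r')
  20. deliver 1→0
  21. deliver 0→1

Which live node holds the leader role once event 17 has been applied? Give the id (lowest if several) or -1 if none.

0

step 1 timeout(1): 1={cand,t=1,log=-}
step 2 deliver 1→2: 2={foll,t=1,log=-}
step 3 deliver 2→1: —
step 4 deliver 1→3: 3={foll,t=1,log=-}
step 5 deliver 3→1: 1={lead,t=1,log=-}
step 6 deliver 1→0: 0={foll,t=1,log=-}
step 7 deliver 0→1: —
step 8 timeout(0): 0={cand,t=2,log=-}
step 9 deliver 0→1: 1={foll,t=2,log=-}
step 10 deliver 1→0: —
step 11 deliver 0→2: 2={foll,t=2,log=-}
step 12 deliver 2→0: 0={lead,t=2,log=-}
step 13 propose(1,'r'): —
step 14 deliver 1→0: —
step 15 deliver 0→1: —
step 16 deliver 3→0: —
step 17 deliver 0→1: —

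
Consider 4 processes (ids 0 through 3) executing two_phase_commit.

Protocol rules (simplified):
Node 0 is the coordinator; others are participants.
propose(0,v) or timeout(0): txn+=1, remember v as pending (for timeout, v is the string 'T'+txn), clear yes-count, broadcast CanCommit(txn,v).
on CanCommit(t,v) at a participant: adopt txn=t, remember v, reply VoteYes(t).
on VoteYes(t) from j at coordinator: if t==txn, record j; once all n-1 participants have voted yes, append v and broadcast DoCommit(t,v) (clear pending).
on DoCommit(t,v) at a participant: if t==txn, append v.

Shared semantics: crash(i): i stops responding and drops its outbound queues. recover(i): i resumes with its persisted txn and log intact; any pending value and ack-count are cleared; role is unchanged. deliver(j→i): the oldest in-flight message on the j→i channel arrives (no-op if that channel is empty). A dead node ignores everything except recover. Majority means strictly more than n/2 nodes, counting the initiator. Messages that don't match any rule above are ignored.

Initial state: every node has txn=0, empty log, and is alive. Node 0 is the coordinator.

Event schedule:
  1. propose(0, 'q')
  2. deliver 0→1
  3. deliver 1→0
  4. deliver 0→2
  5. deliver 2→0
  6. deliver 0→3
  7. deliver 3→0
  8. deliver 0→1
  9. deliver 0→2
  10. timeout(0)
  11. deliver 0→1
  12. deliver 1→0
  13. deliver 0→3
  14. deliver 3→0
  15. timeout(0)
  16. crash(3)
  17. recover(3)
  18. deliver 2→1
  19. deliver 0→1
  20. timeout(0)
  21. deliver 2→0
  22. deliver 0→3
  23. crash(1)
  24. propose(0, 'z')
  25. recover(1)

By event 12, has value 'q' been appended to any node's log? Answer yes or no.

step 1 propose(0,'q'): 0={coor,t=1,log=-}
step 2 deliver 0→1: 1={part,t=1,log=-}
step 3 deliver 1→0: —
step 4 deliver 0→2: 2={part,t=1,log=-}
step 5 deliver 2→0: —
step 6 deliver 0→3: 3={part,t=1,log=-}
step 7 deliver 3→0: 0={coor,t=1,log=q}
step 8 deliver 0→1: 1={part,t=1,log=q}
step 9 deliver 0→2: 2={part,t=1,log=q}
step 10 timeout(0): 0={coor,t=2,log=q}
step 11 deliver 0→1: 1={part,t=2,log=q}
step 12 deliver 1→0: —

yes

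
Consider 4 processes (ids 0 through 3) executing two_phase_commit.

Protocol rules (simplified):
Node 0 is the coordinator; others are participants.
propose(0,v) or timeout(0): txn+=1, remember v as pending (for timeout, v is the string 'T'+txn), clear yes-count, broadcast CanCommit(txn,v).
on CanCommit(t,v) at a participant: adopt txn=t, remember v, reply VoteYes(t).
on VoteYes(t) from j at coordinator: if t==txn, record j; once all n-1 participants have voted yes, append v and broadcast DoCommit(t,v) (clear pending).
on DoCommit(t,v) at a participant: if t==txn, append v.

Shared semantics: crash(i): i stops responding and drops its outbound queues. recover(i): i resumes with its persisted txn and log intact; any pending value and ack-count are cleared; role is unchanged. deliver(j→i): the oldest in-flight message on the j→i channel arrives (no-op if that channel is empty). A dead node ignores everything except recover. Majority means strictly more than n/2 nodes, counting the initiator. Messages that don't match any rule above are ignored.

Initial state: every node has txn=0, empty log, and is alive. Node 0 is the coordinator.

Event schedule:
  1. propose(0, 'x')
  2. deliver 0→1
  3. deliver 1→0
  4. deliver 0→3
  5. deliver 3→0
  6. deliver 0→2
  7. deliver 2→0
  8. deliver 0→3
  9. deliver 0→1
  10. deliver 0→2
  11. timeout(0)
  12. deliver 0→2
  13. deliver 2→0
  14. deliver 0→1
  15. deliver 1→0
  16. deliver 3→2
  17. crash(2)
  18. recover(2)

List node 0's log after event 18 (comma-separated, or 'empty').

e1 propose(0,'x'): 0[coor,t=1,-]
e2 deliver 0→1: 1[part,t=1,-]
e3 deliver 1→0: ·
e4 deliver 0→3: 3[part,t=1,-]
e5 deliver 3→0: ·
e6 deliver 0→2: 2[part,t=1,-]
e7 deliver 2→0: 0[coor,t=1,x]
e8 deliver 0→3: 3[part,t=1,x]
e9 deliver 0→1: 1[part,t=1,x]
e10 deliver 0→2: 2[part,t=1,x]
e11 timeout(0): 0[coor,t=2,x]
e12 deliver 0→2: 2[part,t=2,x]
e13 deliver 2→0: ·
e14 deliver 0→1: 1[part,t=2,x]
e15 deliver 1→0: ·
e16 deliver 3→2: ·
e17 crash(2): 2[✗part,t=2,x]
e18 recover(2): 2[part,t=2,x]

x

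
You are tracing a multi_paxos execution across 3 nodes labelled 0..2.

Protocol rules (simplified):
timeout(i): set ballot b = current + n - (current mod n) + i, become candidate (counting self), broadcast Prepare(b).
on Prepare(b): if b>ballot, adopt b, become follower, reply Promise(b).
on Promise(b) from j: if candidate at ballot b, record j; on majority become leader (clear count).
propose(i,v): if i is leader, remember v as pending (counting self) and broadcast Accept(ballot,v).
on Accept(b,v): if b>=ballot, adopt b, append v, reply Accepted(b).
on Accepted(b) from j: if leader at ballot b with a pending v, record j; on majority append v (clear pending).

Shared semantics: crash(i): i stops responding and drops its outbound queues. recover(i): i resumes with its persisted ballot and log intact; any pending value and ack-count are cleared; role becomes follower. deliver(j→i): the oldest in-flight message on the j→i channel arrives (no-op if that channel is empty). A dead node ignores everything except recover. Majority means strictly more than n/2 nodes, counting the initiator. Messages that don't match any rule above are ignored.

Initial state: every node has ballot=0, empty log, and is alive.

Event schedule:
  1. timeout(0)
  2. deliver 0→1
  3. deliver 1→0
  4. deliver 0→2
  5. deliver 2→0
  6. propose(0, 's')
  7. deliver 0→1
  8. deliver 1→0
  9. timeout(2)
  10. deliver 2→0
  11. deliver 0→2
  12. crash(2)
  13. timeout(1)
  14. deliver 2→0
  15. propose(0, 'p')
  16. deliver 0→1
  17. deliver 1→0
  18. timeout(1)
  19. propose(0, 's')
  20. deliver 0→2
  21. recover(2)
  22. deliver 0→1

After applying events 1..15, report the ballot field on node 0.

1. timeout(0):  <0:cand b3 ->
2. deliver 0→1:  <1:foll b3 ->
3. deliver 1→0:  <0:lead b3 ->
4. deliver 0→2:  <2:foll b3 ->
5. deliver 2→0:  nop
6. propose(0,'s'):  nop
7. deliver 0→1:  <1:foll b3 s>
8. deliver 1→0:  <0:lead b3 s>
9. timeout(2):  <2:cand b8 ->
10. deliver 2→0:  <0:foll b8 s>
11. deliver 0→2:  nop
12. crash(2):  <2:✗cand b8 ->
13. timeout(1):  <1:cand b7 s>
14. deliver 2→0:  nop
15. propose(0,'p'):  nop

8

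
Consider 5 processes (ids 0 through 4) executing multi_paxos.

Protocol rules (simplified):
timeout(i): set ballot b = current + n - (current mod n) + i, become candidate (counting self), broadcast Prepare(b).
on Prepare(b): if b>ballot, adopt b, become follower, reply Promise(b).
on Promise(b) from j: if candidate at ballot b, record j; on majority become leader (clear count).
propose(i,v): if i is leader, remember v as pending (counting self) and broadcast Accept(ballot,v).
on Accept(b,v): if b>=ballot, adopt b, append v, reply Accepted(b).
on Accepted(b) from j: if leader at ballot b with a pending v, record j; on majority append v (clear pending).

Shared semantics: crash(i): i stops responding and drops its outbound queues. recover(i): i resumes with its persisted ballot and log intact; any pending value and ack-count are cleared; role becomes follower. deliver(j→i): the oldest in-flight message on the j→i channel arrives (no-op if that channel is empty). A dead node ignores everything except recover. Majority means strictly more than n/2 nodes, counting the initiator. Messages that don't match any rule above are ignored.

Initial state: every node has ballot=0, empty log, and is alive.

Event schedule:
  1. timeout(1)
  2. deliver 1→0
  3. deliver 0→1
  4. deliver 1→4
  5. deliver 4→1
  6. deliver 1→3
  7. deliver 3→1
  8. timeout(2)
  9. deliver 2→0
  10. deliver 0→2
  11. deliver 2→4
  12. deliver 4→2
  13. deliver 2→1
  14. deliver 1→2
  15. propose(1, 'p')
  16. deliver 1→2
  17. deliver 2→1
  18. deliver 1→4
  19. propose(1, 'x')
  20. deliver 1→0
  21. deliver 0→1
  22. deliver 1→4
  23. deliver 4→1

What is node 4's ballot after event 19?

7

after 1 — timeout(1): n1:cand/b6/[-]
after 2 — deliver 1→0: n0:foll/b6/[-]
after 3 — deliver 0→1: ·
after 4 — deliver 1→4: n4:foll/b6/[-]
after 5 — deliver 4→1: n1:lead/b6/[-]
after 6 — deliver 1→3: n3:foll/b6/[-]
after 7 — deliver 3→1: ·
after 8 — timeout(2): n2:cand/b7/[-]
after 9 — deliver 2→0: n0:foll/b7/[-]
after 10 — deliver 0→2: ·
after 11 — deliver 2→4: n4:foll/b7/[-]
after 12 — deliver 4→2: n2:lead/b7/[-]
after 13 — deliver 2→1: n1:foll/b7/[-]
after 14 — deliver 1→2: ·
after 15 — propose(1,'p'): ·
after 16 — deliver 1→2: ·
after 17 — deliver 2→1: ·
after 18 — deliver 1→4: ·
after 19 — propose(1,'x'): ·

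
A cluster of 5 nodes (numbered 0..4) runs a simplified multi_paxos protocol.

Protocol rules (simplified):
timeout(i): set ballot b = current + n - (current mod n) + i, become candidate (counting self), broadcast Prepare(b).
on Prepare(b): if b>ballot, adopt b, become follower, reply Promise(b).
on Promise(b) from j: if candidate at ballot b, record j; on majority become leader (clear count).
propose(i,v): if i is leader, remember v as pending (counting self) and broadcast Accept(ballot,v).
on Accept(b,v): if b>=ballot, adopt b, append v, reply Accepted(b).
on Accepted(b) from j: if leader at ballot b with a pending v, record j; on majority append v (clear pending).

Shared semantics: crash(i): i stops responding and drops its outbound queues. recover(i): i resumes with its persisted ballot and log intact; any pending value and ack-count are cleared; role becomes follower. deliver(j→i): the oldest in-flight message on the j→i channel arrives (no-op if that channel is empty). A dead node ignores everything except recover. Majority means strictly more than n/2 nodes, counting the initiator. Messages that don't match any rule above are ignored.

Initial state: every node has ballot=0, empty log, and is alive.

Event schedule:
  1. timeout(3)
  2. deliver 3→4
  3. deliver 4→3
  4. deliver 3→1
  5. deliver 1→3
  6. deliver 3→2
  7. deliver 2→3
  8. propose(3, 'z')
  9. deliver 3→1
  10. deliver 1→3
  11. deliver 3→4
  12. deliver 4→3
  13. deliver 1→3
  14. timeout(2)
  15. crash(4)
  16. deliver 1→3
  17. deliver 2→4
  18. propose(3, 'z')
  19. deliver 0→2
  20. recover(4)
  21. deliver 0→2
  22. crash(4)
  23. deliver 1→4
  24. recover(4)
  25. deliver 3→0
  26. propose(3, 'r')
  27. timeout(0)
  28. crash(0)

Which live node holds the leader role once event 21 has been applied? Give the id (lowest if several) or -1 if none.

1. timeout(3):  <3:cand b8 ->
2. deliver 3→4:  <4:foll b8 ->
3. deliver 4→3:  nop
4. deliver 3→1:  <1:foll b8 ->
5. deliver 1→3:  <3:lead b8 ->
6. deliver 3→2:  <2:foll b8 ->
7. deliver 2→3:  nop
8. propose(3,'z'):  nop
9. deliver 3→1:  <1:foll b8 z>
10. deliver 1→3:  nop
11. deliver 3→4:  <4:foll b8 z>
12. deliver 4→3:  <3:lead b8 z>
13. deliver 1→3:  nop
14. timeout(2):  <2:cand b12 ->
15. crash(4):  <4:✗foll b8 z>
16. deliver 1→3:  nop
17. deliver 2→4:  nop
18. propose(3,'z'):  nop
19. deliver 0→2:  nop
20. recover(4):  <4:foll b8 z>
21. deliver 0→2:  nop

3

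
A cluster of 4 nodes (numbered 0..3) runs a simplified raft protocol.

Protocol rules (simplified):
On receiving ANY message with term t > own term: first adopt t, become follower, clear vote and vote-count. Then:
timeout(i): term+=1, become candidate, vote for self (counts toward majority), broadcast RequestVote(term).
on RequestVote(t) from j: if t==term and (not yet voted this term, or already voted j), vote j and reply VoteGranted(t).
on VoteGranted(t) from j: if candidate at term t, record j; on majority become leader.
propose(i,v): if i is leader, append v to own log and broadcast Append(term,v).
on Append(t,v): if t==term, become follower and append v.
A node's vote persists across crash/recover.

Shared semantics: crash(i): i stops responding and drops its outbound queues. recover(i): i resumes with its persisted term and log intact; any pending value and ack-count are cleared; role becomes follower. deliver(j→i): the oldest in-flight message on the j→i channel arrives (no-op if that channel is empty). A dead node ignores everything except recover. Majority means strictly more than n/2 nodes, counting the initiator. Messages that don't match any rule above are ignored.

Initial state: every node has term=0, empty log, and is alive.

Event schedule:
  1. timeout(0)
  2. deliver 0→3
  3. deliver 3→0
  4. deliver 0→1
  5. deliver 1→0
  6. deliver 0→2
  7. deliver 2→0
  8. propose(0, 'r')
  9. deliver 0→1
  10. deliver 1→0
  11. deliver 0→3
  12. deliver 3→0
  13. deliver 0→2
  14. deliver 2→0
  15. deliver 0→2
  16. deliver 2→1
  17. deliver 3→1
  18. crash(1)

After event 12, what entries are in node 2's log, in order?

1. timeout(0):  <0:cand t1 ->
2. deliver 0→3:  <3:foll t1 ->
3. deliver 3→0:  nop
4. deliver 0→1:  <1:foll t1 ->
5. deliver 1→0:  <0:lead t1 ->
6. deliver 0→2:  <2:foll t1 ->
7. deliver 2→0:  nop
8. propose(0,'r'):  <0:lead t1 r>
9. deliver 0→1:  <1:foll t1 r>
10. deliver 1→0:  nop
11. deliver 0→3:  <3:foll t1 r>
12. deliver 3→0:  nop

empty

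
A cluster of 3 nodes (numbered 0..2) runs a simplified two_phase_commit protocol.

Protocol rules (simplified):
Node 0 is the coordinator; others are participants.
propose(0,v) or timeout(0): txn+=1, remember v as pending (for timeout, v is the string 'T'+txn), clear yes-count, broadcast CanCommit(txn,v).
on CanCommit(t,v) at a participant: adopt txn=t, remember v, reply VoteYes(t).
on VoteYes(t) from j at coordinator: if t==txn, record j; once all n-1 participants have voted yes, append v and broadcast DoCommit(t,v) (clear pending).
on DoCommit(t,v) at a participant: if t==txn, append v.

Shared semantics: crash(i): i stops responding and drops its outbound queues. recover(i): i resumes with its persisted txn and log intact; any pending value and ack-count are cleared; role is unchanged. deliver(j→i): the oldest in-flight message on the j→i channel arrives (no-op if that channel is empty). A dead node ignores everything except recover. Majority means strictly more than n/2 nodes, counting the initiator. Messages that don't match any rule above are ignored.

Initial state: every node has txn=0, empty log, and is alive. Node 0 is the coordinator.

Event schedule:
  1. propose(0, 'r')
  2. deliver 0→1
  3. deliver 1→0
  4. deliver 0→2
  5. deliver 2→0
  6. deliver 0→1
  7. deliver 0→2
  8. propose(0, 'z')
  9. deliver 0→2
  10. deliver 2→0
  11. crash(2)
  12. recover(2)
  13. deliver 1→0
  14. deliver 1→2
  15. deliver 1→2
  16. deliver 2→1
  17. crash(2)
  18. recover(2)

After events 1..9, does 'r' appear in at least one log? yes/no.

yes

e1 propose(0,'r'): 0[coor,t=1,-]
e2 deliver 0→1: 1[part,t=1,-]
e3 deliver 1→0: ·
e4 deliver 0→2: 2[part,t=1,-]
e5 deliver 2→0: 0[coor,t=1,r]
e6 deliver 0→1: 1[part,t=1,r]
e7 deliver 0→2: 2[part,t=1,r]
e8 propose(0,'z'): 0[coor,t=2,r]
e9 deliver 0→2: 2[part,t=2,r]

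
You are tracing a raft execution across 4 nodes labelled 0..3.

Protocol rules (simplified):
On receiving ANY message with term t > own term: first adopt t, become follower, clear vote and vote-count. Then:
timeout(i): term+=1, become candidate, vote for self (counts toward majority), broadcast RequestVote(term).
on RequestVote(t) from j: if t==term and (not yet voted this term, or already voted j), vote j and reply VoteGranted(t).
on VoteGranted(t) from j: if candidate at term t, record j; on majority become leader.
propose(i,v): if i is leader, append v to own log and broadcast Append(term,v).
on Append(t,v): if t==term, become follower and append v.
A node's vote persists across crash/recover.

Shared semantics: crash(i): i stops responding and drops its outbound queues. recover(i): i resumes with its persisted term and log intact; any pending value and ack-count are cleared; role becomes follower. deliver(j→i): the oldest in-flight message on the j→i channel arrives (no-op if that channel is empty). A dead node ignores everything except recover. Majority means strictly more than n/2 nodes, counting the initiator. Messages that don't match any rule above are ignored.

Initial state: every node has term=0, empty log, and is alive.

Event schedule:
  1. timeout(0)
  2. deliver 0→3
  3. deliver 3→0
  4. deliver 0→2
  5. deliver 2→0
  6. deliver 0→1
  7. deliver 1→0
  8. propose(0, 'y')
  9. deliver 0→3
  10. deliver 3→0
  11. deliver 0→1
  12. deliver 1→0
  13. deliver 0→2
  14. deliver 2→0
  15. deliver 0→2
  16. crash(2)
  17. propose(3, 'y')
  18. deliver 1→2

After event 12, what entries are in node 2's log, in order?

empty

1. timeout(0):  <0:cand t1 ->
2. deliver 0→3:  <3:foll t1 ->
3. deliver 3→0:  nop
4. deliver 0→2:  <2:foll t1 ->
5. deliver 2→0:  <0:lead t1 ->
6. deliver 0→1:  <1:foll t1 ->
7. deliver 1→0:  nop
8. propose(0,'y'):  <0:lead t1 y>
9. deliver 0→3:  <3:foll t1 y>
10. deliver 3→0:  nop
11. deliver 0→1:  <1:foll t1 y>
12. deliver 1→0:  nop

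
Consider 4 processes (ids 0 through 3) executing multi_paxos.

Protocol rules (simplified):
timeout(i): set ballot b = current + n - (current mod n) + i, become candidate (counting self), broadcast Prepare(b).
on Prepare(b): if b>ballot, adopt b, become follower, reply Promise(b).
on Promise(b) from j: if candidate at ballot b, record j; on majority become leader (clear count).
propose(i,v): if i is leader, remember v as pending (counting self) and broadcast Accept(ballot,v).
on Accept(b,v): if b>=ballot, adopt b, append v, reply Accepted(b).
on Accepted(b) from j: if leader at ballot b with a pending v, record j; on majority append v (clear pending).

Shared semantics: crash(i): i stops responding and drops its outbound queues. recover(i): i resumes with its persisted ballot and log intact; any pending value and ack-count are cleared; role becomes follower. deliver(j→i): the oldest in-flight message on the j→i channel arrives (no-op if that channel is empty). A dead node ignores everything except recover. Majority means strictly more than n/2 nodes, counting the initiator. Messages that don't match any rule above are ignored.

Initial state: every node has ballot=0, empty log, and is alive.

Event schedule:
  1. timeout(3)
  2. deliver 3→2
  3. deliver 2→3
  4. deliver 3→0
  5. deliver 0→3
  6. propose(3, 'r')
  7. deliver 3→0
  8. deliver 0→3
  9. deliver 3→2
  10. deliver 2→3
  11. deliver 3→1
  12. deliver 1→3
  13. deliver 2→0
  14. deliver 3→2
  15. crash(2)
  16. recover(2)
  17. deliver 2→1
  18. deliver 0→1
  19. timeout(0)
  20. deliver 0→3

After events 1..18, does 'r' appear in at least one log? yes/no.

after 1 — timeout(3): n3:cand/b7/[-]
after 2 — deliver 3→2: n2:foll/b7/[-]
after 3 — deliver 2→3: ·
after 4 — deliver 3→0: n0:foll/b7/[-]
after 5 — deliver 0→3: n3:lead/b7/[-]
after 6 — propose(3,'r'): ·
after 7 — deliver 3→0: n0:foll/b7/[r]
after 8 — deliver 0→3: ·
after 9 — deliver 3→2: n2:foll/b7/[r]
after 10 — deliver 2→3: n3:lead/b7/[r]
after 11 — deliver 3→1: n1:foll/b7/[-]
after 12 — deliver 1→3: ·
after 13 — deliver 2→0: ·
after 14 — deliver 3→2: ·
after 15 — crash(2): n2:✗foll/b7/[r]
after 16 — recover(2): n2:foll/b7/[r]
after 17 — deliver 2→1: ·
after 18 — deliver 0→1: ·

yes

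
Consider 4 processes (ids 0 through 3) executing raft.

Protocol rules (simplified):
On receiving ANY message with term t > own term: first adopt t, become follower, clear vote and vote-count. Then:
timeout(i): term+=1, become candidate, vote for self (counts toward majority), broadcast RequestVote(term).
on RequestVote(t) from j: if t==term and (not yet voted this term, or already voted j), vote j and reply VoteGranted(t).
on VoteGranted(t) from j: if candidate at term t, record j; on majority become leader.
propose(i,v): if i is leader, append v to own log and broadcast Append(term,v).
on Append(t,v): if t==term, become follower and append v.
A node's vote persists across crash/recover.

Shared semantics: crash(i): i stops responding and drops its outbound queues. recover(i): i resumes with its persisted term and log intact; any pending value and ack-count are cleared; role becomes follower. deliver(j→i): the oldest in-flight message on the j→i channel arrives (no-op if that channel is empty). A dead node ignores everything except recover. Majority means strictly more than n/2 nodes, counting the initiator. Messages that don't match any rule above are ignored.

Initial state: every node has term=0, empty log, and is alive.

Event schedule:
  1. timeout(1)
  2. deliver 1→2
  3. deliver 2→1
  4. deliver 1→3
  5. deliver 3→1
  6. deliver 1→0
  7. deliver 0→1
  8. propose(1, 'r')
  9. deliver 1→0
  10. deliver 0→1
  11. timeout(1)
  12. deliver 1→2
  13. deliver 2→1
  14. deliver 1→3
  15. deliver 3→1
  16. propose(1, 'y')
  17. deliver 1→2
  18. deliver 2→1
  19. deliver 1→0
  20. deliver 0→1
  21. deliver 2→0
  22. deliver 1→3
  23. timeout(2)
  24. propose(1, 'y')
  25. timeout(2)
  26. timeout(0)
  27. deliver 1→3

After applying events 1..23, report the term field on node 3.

2

1. timeout(1):  <1:cand t1 ->
2. deliver 1→2:  <2:foll t1 ->
3. deliver 2→1:  nop
4. deliver 1→3:  <3:foll t1 ->
5. deliver 3→1:  <1:lead t1 ->
6. deliver 1→0:  <0:foll t1 ->
7. deliver 0→1:  nop
8. propose(1,'r'):  <1:lead t1 r>
9. deliver 1→0:  <0:foll t1 r>
10. deliver 0→1:  nop
11. timeout(1):  <1:cand t2 r>
12. deliver 1→2:  <2:foll t1 r>
13. deliver 2→1:  nop
14. deliver 1→3:  <3:foll t1 r>
15. deliver 3→1:  nop
16. propose(1,'y'):  nop
17. deliver 1→2:  <2:foll t2 r>
18. deliver 2→1:  nop
19. deliver 1→0:  <0:foll t2 r>
20. deliver 0→1:  <1:lead t2 r>
21. deliver 2→0:  nop
22. deliver 1→3:  <3:foll t2 r>
23. timeout(2):  <2:cand t3 r>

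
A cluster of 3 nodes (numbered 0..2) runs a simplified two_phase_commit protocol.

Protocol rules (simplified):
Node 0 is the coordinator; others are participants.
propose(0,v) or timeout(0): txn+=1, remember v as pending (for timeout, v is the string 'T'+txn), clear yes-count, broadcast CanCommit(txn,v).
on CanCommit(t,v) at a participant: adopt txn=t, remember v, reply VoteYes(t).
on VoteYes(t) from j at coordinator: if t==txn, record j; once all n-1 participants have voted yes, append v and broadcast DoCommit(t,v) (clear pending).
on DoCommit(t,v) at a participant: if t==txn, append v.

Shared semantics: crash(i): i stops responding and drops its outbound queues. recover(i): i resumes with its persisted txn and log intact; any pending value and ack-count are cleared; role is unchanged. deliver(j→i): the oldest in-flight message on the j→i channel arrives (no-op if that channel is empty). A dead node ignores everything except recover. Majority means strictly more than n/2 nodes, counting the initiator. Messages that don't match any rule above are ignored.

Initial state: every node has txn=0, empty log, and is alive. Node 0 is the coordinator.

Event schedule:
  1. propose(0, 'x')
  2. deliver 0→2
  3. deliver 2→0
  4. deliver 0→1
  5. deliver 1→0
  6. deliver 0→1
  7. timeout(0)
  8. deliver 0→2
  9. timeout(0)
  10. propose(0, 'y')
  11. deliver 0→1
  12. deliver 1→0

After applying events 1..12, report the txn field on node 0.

4

after 1 — propose(0,'x'): n0:coor/t1/[-]
after 2 — deliver 0→2: n2:part/t1/[-]
after 3 — deliver 2→0: ·
after 4 — deliver 0→1: n1:part/t1/[-]
after 5 — deliver 1→0: n0:coor/t1/[x]
after 6 — deliver 0→1: n1:part/t1/[x]
after 7 — timeout(0): n0:coor/t2/[x]
after 8 — deliver 0→2: n2:part/t1/[x]
after 9 — timeout(0): n0:coor/t3/[x]
after 10 — propose(0,'y'): n0:coor/t4/[x]
after 11 — deliver 0→1: n1:part/t2/[x]
after 12 — deliver 1→0: ·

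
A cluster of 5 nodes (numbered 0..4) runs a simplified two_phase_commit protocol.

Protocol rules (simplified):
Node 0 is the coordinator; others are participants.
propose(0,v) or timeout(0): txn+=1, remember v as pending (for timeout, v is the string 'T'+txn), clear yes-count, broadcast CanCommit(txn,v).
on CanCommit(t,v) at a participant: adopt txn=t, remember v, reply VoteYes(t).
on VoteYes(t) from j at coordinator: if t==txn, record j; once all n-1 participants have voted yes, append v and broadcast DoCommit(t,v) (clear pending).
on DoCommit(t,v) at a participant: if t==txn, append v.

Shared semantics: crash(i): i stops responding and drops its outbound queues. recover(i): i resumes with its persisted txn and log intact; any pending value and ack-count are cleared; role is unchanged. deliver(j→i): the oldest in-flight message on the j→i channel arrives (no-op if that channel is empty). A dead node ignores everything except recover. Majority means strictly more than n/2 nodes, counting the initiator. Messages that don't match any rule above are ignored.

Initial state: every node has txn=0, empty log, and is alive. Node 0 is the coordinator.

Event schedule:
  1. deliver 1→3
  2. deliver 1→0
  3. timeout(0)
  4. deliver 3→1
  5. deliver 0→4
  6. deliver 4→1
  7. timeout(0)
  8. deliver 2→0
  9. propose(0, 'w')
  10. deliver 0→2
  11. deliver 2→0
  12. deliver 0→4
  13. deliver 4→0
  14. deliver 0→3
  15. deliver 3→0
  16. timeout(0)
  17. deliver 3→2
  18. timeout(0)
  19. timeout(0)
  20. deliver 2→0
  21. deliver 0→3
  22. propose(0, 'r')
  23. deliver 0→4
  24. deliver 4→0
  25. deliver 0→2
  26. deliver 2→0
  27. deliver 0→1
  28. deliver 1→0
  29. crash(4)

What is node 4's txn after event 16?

e1 deliver 1→3: ·
e2 deliver 1→0: ·
e3 timeout(0): 0[coor,t=1,-]
e4 deliver 3→1: ·
e5 deliver 0→4: 4[part,t=1,-]
e6 deliver 4→1: ·
e7 timeout(0): 0[coor,t=2,-]
e8 deliver 2→0: ·
e9 propose(0,'w'): 0[coor,t=3,-]
e10 deliver 0→2: 2[part,t=1,-]
e11 deliver 2→0: ·
e12 deliver 0→4: 4[part,t=2,-]
e13 deliver 4→0: ·
e14 deliver 0→3: 3[part,t=1,-]
e15 deliver 3→0: ·
e16 timeout(0): 0[coor,t=4,-]

2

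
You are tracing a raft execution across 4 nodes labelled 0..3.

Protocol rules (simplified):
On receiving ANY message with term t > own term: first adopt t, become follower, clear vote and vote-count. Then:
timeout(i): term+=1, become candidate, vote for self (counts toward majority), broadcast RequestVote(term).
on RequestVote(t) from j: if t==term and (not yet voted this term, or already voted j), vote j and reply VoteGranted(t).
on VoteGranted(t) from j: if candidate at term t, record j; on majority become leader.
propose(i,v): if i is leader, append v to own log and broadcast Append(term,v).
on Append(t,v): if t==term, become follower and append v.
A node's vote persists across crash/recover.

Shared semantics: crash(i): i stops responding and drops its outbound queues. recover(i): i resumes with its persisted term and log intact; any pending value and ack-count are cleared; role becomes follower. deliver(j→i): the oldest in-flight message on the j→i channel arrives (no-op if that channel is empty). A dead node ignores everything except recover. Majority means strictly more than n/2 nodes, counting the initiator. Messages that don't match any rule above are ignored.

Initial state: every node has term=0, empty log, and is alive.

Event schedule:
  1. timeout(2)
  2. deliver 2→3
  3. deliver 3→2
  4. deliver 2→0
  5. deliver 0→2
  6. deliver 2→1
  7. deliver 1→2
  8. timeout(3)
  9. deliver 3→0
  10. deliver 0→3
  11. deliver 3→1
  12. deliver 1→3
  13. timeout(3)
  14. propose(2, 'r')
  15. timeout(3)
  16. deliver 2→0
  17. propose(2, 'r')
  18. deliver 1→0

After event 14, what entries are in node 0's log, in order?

[1] timeout(2) → N2(cand t1 [-])
[2] deliver 2→3 → N3(foll t1 [-])
[3] deliver 3→2 → ∅
[4] deliver 2→0 → N0(foll t1 [-])
[5] deliver 0→2 → N2(lead t1 [-])
[6] deliver 2→1 → N1(foll t1 [-])
[7] deliver 1→2 → ∅
[8] timeout(3) → N3(cand t2 [-])
[9] deliver 3→0 → N0(foll t2 [-])
[10] deliver 0→3 → ∅
[11] deliver 3→1 → N1(foll t2 [-])
[12] deliver 1→3 → N3(lead t2 [-])
[13] timeout(3) → N3(cand t3 [-])
[14] propose(2,'r') → N2(lead t1 [r])

empty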